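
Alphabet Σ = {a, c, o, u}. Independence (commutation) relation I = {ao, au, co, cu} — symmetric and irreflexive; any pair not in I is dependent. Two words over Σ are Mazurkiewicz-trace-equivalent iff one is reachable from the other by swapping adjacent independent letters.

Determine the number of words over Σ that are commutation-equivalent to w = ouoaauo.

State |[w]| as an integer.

21

drop 0:o onto floor
drop 1:u onto {0:o}
drop 2:o onto {1:u}
drop 3:a onto floor
drop 4:a onto {3:a}
drop 5:u onto {2:o}
drop 6:o onto {5:u}
ground layer = {0:o, 3:a}
drop-orders for the pieces not yet dropped (sum over which currently-grounded one goes next):
  1 to go: {4} 1  {6} 1
  2 to go: {3,4} 1  {4,6} 2  {5,6} 1
  3 to go: {2,5,6} 1  {3,4,6} 3  {4,5,6} 3
  4 to go: {1,2,5,6} 1  {2,4,5,6} 4  {3,4,5,6} 6
  5 to go: {0,1,2,5,6} 1  {1,2,4,5,6} 5  {2,3,4,5,6} 10
  if 0:o drops first: 15 orders
  if 3:a drops first: 6 orders
heap linearizations: 21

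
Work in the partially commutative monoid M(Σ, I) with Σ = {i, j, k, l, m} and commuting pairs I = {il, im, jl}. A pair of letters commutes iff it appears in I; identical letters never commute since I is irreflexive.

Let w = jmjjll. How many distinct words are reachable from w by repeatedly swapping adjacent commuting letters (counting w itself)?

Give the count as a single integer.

6

drop 0:j onto floor
drop 1:m onto {0:j}
drop 2:j onto {1:m}
drop 3:j onto {2:j}
drop 4:l onto {1:m}
drop 5:l onto {4:l}
ground layer = {0:j}
drop-orders for the pieces not yet dropped (sum over which currently-grounded one goes next):
  1 to go: {3} 1  {5} 1
  2 to go: {2,3} 1  {3,5} 2  {4,5} 1
  3 to go: {2,3,5} 3  {3,4,5} 3
  4 to go: {2,3,4,5} 6
  if 0:j drops first: 6 orders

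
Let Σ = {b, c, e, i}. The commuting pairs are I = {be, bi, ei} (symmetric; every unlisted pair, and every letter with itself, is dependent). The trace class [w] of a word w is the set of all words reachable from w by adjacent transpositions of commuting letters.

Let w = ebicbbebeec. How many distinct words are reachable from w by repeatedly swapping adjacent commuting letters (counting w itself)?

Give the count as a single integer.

120

piece 0:e — minimal
piece 1:b — minimal
piece 2:i — minimal
piece 3:c rests on {0:e, 1:b, 2:i}
piece 4:b rests on {3:c}
piece 5:b rests on {4:b}
piece 6:e rests on {3:c}
piece 7:b rests on {5:b}
piece 8:e rests on {6:e}
piece 9:e rests on {8:e}
piece 10:c rests on {7:b, 9:e}
minimal pieces: {0:e, 1:b, 2:i}
ways to finish when only these pieces remain (= sum over removing one remaining piece with nothing left below it):
  1 left: {10}→1
  2 left: {7,10}→1  {9,10}→1
  3 left: {5,7,10}→1  {7,9,10}→2  {8,9,10}→1
  4 left: {4,5,7,10}→1  {5,7,9,10}→3  {6,8,9,10}→1  {7,8,9,10}→3
  5 left: {4,5,7,9,10}→4  {5,7,8,9,10}→6  {6,7,8,9,10}→4
  6 left: {4,5,7,8,9,10}→10  {5,6,7,8,9,10}→10
  7 left: {4,5,6,7,8,9,10}→20
  8 left: {3,4,5,6,7,8,9,10}→20
  9 left: {0,3,4,5,6,7,8,9,10}→20  {1,3,4,5,6,7,8,9,10}→20  {2,3,4,5,6,7,8,9,10}→20
  placing 0:e first → 40 extensions
  placing 1:b first → 40 extensions
  placing 2:i first → 40 extensions
total linear extensions = 120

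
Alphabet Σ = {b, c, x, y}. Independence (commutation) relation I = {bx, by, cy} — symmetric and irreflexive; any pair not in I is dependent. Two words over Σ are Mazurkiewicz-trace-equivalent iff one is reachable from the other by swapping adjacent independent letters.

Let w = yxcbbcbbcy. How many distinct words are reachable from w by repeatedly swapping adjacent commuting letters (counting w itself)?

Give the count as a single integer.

8

drop 0:y onto floor
drop 1:x onto {0:y}
drop 2:c onto {1:x}
drop 3:b onto {2:c}
drop 4:b onto {3:b}
drop 5:c onto {4:b}
drop 6:b onto {5:c}
drop 7:b onto {6:b}
drop 8:c onto {7:b}
drop 9:y onto {1:x}
ground layer = {0:y}
drop-orders for the pieces not yet dropped (sum over which currently-grounded one goes next):
  1 to go: {8} 1  {9} 1
  2 to go: {7,8} 1  {8,9} 2
  3 to go: {6,7,8} 1  {7,8,9} 3
  4 to go: {5,6,7,8} 1  {6,7,8,9} 4
  5 to go: {4,5,6,7,8} 1  {5,6,7,8,9} 5
  6 to go: {3,4,5,6,7,8} 1  {4,5,6,7,8,9} 6
  7 to go: {2,3,4,5,6,7,8} 1  {3,4,5,6,7,8,9} 7
  8 to go: {2,3,4,5,6,7,8,9} 8
  if 0:y drops first: 8 orders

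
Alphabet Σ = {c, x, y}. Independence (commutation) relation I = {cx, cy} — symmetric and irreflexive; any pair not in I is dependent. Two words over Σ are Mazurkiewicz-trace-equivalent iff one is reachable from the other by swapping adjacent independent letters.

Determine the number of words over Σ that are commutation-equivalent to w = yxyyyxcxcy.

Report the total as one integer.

45

drop 0:y onto floor
drop 1:x onto {0:y}
drop 2:y onto {1:x}
drop 3:y onto {2:y}
drop 4:y onto {3:y}
drop 5:x onto {4:y}
drop 6:c onto floor
drop 7:x onto {5:x}
drop 8:c onto {6:c}
drop 9:y onto {7:x}
ground layer = {0:y, 6:c}
drop-orders for the pieces not yet dropped (sum over which currently-grounded one goes next):
  1 to go: {8} 1  {9} 1
  2 to go: {6,8} 1  {7,9} 1  {8,9} 2
  3 to go: {5,7,9} 1  {6,8,9} 3  {7,8,9} 3
  4 to go: {4,5,7,9} 1  {5,7,8,9} 4  {6,7,8,9} 6
  5 to go: {3,4,5,7,9} 1  {4,5,7,8,9} 5  {5,6,7,8,9} 10
  6 to go: {2,3,4,5,7,9} 1  {3,4,5,7,8,9} 6  {4,5,6,7,8,9} 15
  7 to go: {1,2,3,4,5,7,9} 1  {2,3,4,5,7,8,9} 7  {3,4,5,6,7,8,9} 21
  8 to go: {0,1,2,3,4,5,7,9} 1  {1,2,3,4,5,7,8,9} 8  {2,3,4,5,6,7,8,9} 28
  if 0:y drops first: 36 orders
  if 6:c drops first: 9 orders
heap linearizations: 45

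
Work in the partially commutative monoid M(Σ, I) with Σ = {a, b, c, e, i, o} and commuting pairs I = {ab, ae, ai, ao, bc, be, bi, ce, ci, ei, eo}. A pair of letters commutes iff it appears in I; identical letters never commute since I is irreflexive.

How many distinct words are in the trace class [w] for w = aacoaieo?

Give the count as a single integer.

32

piece 0:a — minimal
piece 1:a rests on {0:a}
piece 2:c rests on {1:a}
piece 3:o rests on {2:c}
piece 4:a rests on {2:c}
piece 5:i rests on {3:o}
piece 6:e — minimal
piece 7:o rests on {5:i}
minimal pieces: {0:a, 6:e}
ways to finish when only these pieces remain (= sum over removing one remaining piece with nothing left below it):
  1 left: {4}→1  {6}→1  {7}→1
  2 left: {4,6}→2  {4,7}→2  {5,7}→1  {6,7}→2
  3 left: {3,5,7}→1  {4,5,7}→3  {4,6,7}→6  {5,6,7}→3
  4 left: {3,4,5,7}→4  {3,5,6,7}→4  {4,5,6,7}→12
  5 left: {2,3,4,5,7}→4  {3,4,5,6,7}→20
  6 left: {1,2,3,4,5,7}→4  {2,3,4,5,6,7}→24
  placing 0:a first → 28 extensions
  placing 6:e first → 4 extensions
total linear extensions = 32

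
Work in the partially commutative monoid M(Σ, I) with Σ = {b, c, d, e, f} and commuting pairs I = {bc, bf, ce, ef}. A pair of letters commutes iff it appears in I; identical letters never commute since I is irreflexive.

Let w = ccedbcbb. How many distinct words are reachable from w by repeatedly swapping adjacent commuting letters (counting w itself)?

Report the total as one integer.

12

piece 0:c — minimal
piece 1:c rests on {0:c}
piece 2:e — minimal
piece 3:d rests on {1:c, 2:e}
piece 4:b rests on {3:d}
piece 5:c rests on {3:d}
piece 6:b rests on {4:b}
piece 7:b rests on {6:b}
minimal pieces: {0:c, 2:e}
ways to finish when only these pieces remain (= sum over removing one remaining piece with nothing left below it):
  1 left: {5}→1  {7}→1
  2 left: {5,7}→2  {6,7}→1
  3 left: {4,6,7}→1  {5,6,7}→3
  4 left: {4,5,6,7}→4
  5 left: {3,4,5,6,7}→4
  6 left: {1,3,4,5,6,7}→4  {2,3,4,5,6,7}→4
  placing 0:c first → 8 extensions
  placing 2:e first → 4 extensions
total linear extensions = 12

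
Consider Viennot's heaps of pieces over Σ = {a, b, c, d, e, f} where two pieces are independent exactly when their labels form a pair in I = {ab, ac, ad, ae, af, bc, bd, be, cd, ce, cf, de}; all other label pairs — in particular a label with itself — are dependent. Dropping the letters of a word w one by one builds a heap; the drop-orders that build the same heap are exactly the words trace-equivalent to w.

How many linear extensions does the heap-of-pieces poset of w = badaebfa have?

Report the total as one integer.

672

#0=b has no predecessor
#1=a has no predecessor
#2=d has no predecessor
#3=a depends on [1:a]
#4=e has no predecessor
#5=b depends on [0:b]
#6=f depends on [2:d, 4:e, 5:b]
#7=a depends on [3:a]
sources: [0:b, 1:a, 2:d, 4:e]
N(rest) = Σ N(rest − s) over sources s of rest; N(one piece) = 1:
  size 1 → [6]=1  [7]=1
  size 2 → [2,6]=1  [3,7]=1  [4,6]=1  [5,6]=1  [6,7]=2
  size 3 → [0,5,6]=1  [1,3,7]=1  [2,4,6]=2  [2,5,6]=2  [2,6,7]=3  [3,6,7]=3  [4,5,6]=2  [4,6,7]=3  [5,6,7]=3
  size 4 → [0,2,5,6]=3  [0,4,5,6]=3  [0,5,6,7]=4  [1,3,6,7]=4  [2,3,6,7]=6  [2,4,5,6]=6  [2,4,6,7]=8  [2,5,6,7]=8  [3,4,6,7]=6  [3,5,6,7]=6  [4,5,6,7]=8
  size 5 → [0,2,4,5,6]=12  [0,2,5,6,7]=15  [0,3,5,6,7]=10  [0,4,5,6,7]=15  [1,2,3,6,7]=10  [1,3,4,6,7]=10  [1,3,5,6,7]=10  [2,3,4,6,7]=20  [2,3,5,6,7]=20  [2,4,5,6,7]=30  [3,4,5,6,7]=20
  size 6 → [0,1,3,5,6,7]=20  [0,2,3,5,6,7]=45  [0,2,4,5,6,7]=72  [0,3,4,5,6,7]=45  [1,2,3,4,6,7]=40  [1,2,3,5,6,7]=40  [1,3,4,5,6,7]=40  [2,3,4,5,6,7]=90
  first=0(b) contributes 210
  first=1(a) contributes 252
  first=2(d) contributes 105
  first=4(e) contributes 105
|[w]| = 672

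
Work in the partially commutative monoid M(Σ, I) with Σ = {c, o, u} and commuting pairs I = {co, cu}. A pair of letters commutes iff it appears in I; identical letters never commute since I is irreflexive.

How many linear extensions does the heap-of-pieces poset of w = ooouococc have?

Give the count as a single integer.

#0=o has no predecessor
#1=o depends on [0:o]
#2=o depends on [1:o]
#3=u depends on [2:o]
#4=o depends on [3:u]
#5=c has no predecessor
#6=o depends on [4:o]
#7=c depends on [5:c]
#8=c depends on [7:c]
sources: [0:o, 5:c]
N(rest) = Σ N(rest − s) over sources s of rest; N(one piece) = 1:
  size 1 → [6]=1  [8]=1
  size 2 → [4,6]=1  [6,8]=2  [7,8]=1
  size 3 → [3,4,6]=1  [4,6,8]=3  [5,7,8]=1  [6,7,8]=3
  size 4 → [2,3,4,6]=1  [3,4,6,8]=4  [4,6,7,8]=6  [5,6,7,8]=4
  size 5 → [1,2,3,4,6]=1  [2,3,4,6,8]=5  [3,4,6,7,8]=10  [4,5,6,7,8]=10
  size 6 → [0,1,2,3,4,6]=1  [1,2,3,4,6,8]=6  [2,3,4,6,7,8]=15  [3,4,5,6,7,8]=20
  size 7 → [0,1,2,3,4,6,8]=7  [1,2,3,4,6,7,8]=21  [2,3,4,5,6,7,8]=35
  first=0(o) contributes 56
  first=5(c) contributes 28
|[w]| = 84

84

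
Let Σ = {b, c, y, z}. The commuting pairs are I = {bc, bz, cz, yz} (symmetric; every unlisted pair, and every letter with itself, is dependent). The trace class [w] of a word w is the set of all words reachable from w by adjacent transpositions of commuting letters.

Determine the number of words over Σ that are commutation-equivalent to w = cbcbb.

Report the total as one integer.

10

0(c) covers ∅
1(b) covers ∅
2(c) covers 0:c
3(b) covers 1:b
4(b) covers 3:b
floor of heap: 0:c, 1:b
completions by unplaced set U, small U first (add the entries for U minus each lowest piece of U):
  |U|=1: {2}:1  {4}:1
  |U|=2: {0,2}:1  {2,4}:2  {3,4}:1
  |U|=3: {0,2,4}:3  {1,3,4}:1  {2,3,4}:3
  start at 0(c): 4
  start at 1(b): 6
sum over floor = 10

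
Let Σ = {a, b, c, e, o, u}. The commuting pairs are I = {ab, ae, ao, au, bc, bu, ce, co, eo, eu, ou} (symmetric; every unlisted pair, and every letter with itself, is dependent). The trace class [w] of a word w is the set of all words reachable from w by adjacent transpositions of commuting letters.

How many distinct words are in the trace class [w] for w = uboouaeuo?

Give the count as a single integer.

0(u) covers ∅
1(b) covers ∅
2(o) covers 1:b
3(o) covers 2:o
4(u) covers 0:u
5(a) covers ∅
6(e) covers 1:b
7(u) covers 4:u
8(o) covers 3:o
floor of heap: 0:u, 1:b, 5:a
completions by unplaced set U, small U first (add the entries for U minus each lowest piece of U):
  |U|=1: {5}:1  {6}:1  {7}:1  {8}:1
  |U|=2: {3,8}:1  {4,7}:1  {5,6}:2  {5,7}:2  {5,8}:2  {6,7}:2  {6,8}:2  {7,8}:2
  |U|=3: {0,4,7}:1  {2,3,8}:1  {3,5,8}:3  {3,6,8}:3  {3,7,8}:3  {4,5,7}:3  {4,6,7}:3  {4,7,8}:3  {5,6,7}:6  {5,6,8}:6  {5,7,8}:6  {6,7,8}:6
  |U|=4: {0,4,5,7}:4  {0,4,6,7}:4  {0,4,7,8}:4  {2,3,5,8}:4  {2,3,6,8}:4  {2,3,7,8}:4  {3,4,7,8}:6  {3,5,6,8}:12  {3,5,7,8}:12  {3,6,7,8}:12  {4,5,6,7}:12  {4,5,7,8}:12  {4,6,7,8}:12  {5,6,7,8}:24
  |U|=5: {0,3,4,7,8}:10  {0,4,5,6,7}:20  {0,4,5,7,8}:20  {0,4,6,7,8}:20  {1,2,3,6,8}:4  {2,3,4,7,8}:10  {2,3,5,6,8}:20  {2,3,5,7,8}:20  {2,3,6,7,8}:20  {3,4,5,7,8}:30  {3,4,6,7,8}:30  {3,5,6,7,8}:60  {4,5,6,7,8}:60
  |U|=6: {0,2,3,4,7,8}:20  {0,3,4,5,7,8}:60  {0,3,4,6,7,8}:60  {0,4,5,6,7,8}:120  {1,2,3,5,6,8}:24  {1,2,3,6,7,8}:24  {2,3,4,5,7,8}:60  {2,3,4,6,7,8}:60  {2,3,5,6,7,8}:120  {3,4,5,6,7,8}:180
  |U|=7: {0,2,3,4,5,7,8}:140  {0,2,3,4,6,7,8}:140  {0,3,4,5,6,7,8}:420  {1,2,3,4,6,7,8}:84  {1,2,3,5,6,7,8}:168  {2,3,4,5,6,7,8}:420
  start at 0(u): 672
  start at 1(b): 1120
  start at 5(a): 224
sum over floor = 2016

2016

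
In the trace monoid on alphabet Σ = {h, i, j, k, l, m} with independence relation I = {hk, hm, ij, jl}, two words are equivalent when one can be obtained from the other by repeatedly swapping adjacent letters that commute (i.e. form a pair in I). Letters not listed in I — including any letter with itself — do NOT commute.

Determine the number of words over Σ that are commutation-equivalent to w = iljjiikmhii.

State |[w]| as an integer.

piece 0:i — minimal
piece 1:l rests on {0:i}
piece 2:j — minimal
piece 3:j rests on {2:j}
piece 4:i rests on {1:l}
piece 5:i rests on {4:i}
piece 6:k rests on {3:j, 5:i}
piece 7:m rests on {6:k}
piece 8:h rests on {3:j, 5:i}
piece 9:i rests on {7:m, 8:h}
piece 10:i rests on {9:i}
minimal pieces: {0:i, 2:j}
ways to finish when only these pieces remain (= sum over removing one remaining piece with nothing left below it):
  1 left: {10}→1
  2 left: {9,10}→1
  3 left: {7,9,10}→1  {8,9,10}→1
  4 left: {6,7,9,10}→1  {7,8,9,10}→2
  5 left: {6,7,8,9,10}→3
  6 left: {3,6,7,8,9,10}→3  {5,6,7,8,9,10}→3
  7 left: {2,3,6,7,8,9,10}→3  {3,5,6,7,8,9,10}→6  {4,5,6,7,8,9,10}→3
  8 left: {1,4,5,6,7,8,9,10}→3  {2,3,5,6,7,8,9,10}→9  {3,4,5,6,7,8,9,10}→9
  9 left: {0,1,4,5,6,7,8,9,10}→3  {1,3,4,5,6,7,8,9,10}→12  {2,3,4,5,6,7,8,9,10}→18
  placing 0:i first → 30 extensions
  placing 2:j first → 15 extensions
total linear extensions = 45

45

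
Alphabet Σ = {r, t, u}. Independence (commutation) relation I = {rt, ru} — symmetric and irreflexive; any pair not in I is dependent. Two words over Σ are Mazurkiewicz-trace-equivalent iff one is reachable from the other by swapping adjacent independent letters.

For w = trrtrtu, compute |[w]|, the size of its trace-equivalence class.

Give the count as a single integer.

35

#0=t has no predecessor
#1=r has no predecessor
#2=r depends on [1:r]
#3=t depends on [0:t]
#4=r depends on [2:r]
#5=t depends on [3:t]
#6=u depends on [5:t]
sources: [0:t, 1:r]
N(rest) = Σ N(rest − s) over sources s of rest; N(one piece) = 1:
  size 1 → [4]=1  [6]=1
  size 2 → [2,4]=1  [4,6]=2  [5,6]=1
  size 3 → [1,2,4]=1  [2,4,6]=3  [3,5,6]=1  [4,5,6]=3
  size 4 → [0,3,5,6]=1  [1,2,4,6]=4  [2,4,5,6]=6  [3,4,5,6]=4
  size 5 → [0,3,4,5,6]=5  [1,2,4,5,6]=10  [2,3,4,5,6]=10
  first=0(t) contributes 20
  first=1(r) contributes 15
|[w]| = 35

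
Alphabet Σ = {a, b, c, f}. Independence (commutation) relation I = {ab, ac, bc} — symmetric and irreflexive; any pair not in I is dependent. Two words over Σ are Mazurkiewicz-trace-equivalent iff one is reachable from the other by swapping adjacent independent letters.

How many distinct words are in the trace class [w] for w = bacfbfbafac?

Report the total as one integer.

#0=b has no predecessor
#1=a has no predecessor
#2=c has no predecessor
#3=f depends on [0:b, 1:a, 2:c]
#4=b depends on [3:f]
#5=f depends on [4:b]
#6=b depends on [5:f]
#7=a depends on [5:f]
#8=f depends on [6:b, 7:a]
#9=a depends on [8:f]
#10=c depends on [8:f]
sources: [0:b, 1:a, 2:c]
N(rest) = Σ N(rest − s) over sources s of rest; N(one piece) = 1:
  size 1 → [9]=1  [10]=1
  size 2 → [9,10]=2
  size 3 → [8,9,10]=2
  size 4 → [6,8,9,10]=2  [7,8,9,10]=2
  size 5 → [6,7,8,9,10]=4
  size 6 → [5,6,7,8,9,10]=4
  size 7 → [4,5,6,7,8,9,10]=4
  size 8 → [3,4,5,6,7,8,9,10]=4
  size 9 → [0,3,4,5,6,7,8,9,10]=4  [1,3,4,5,6,7,8,9,10]=4  [2,3,4,5,6,7,8,9,10]=4
  first=0(b) contributes 8
  first=1(a) contributes 8
  first=2(c) contributes 8
|[w]| = 24

24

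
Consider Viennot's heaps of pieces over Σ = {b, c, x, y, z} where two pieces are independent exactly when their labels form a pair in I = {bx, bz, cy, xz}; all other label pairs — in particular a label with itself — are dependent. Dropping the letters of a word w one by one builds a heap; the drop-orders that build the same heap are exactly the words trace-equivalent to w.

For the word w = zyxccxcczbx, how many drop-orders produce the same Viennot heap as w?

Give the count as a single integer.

#0=z has no predecessor
#1=y depends on [0:z]
#2=x depends on [1:y]
#3=c depends on [2:x]
#4=c depends on [3:c]
#5=x depends on [4:c]
#6=c depends on [5:x]
#7=c depends on [6:c]
#8=z depends on [7:c]
#9=b depends on [7:c]
#10=x depends on [7:c]
sources: [0:z]
N(rest) = Σ N(rest − s) over sources s of rest; N(one piece) = 1:
  size 1 → [8]=1  [9]=1  [10]=1
  size 2 → [8,9]=2  [8,10]=2  [9,10]=2
  size 3 → [8,9,10]=6
  size 4 → [7,8,9,10]=6
  size 5 → [6,7,8,9,10]=6
  size 6 → [5,6,7,8,9,10]=6
  size 7 → [4,5,6,7,8,9,10]=6
  size 8 → [3,4,5,6,7,8,9,10]=6
  size 9 → [2,3,4,5,6,7,8,9,10]=6
  first=0(z) contributes 6

6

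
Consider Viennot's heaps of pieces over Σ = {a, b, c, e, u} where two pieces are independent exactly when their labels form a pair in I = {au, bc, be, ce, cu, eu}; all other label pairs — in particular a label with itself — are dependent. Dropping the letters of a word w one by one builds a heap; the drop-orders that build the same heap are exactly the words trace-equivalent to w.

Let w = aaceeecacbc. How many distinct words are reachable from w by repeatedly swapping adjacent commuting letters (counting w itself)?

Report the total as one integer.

30

piece 0:a — minimal
piece 1:a rests on {0:a}
piece 2:c rests on {1:a}
piece 3:e rests on {1:a}
piece 4:e rests on {3:e}
piece 5:e rests on {4:e}
piece 6:c rests on {2:c}
piece 7:a rests on {5:e, 6:c}
piece 8:c rests on {7:a}
piece 9:b rests on {7:a}
piece 10:c rests on {8:c}
minimal pieces: {0:a}
ways to finish when only these pieces remain (= sum over removing one remaining piece with nothing left below it):
  1 left: {9}→1  {10}→1
  2 left: {8,10}→1  {9,10}→2
  3 left: {8,9,10}→3
  4 left: {7,8,9,10}→3
  5 left: {5,7,8,9,10}→3  {6,7,8,9,10}→3
  6 left: {2,6,7,8,9,10}→3  {4,5,7,8,9,10}→3  {5,6,7,8,9,10}→6
  7 left: {2,5,6,7,8,9,10}→9  {3,4,5,7,8,9,10}→3  {4,5,6,7,8,9,10}→9
  8 left: {2,4,5,6,7,8,9,10}→18  {3,4,5,6,7,8,9,10}→12
  9 left: {2,3,4,5,6,7,8,9,10}→30
  placing 0:a first → 30 extensions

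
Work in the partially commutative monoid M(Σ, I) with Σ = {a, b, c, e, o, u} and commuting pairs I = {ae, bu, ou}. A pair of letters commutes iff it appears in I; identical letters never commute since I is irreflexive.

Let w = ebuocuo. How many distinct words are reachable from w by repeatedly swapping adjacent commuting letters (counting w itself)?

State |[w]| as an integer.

#0=e has no predecessor
#1=b depends on [0:e]
#2=u depends on [0:e]
#3=o depends on [1:b]
#4=c depends on [2:u, 3:o]
#5=u depends on [4:c]
#6=o depends on [4:c]
sources: [0:e]
N(rest) = Σ N(rest − s) over sources s of rest; N(one piece) = 1:
  size 1 → [5]=1  [6]=1
  size 2 → [5,6]=2
  size 3 → [4,5,6]=2
  size 4 → [2,4,5,6]=2  [3,4,5,6]=2
  size 5 → [1,3,4,5,6]=2  [2,3,4,5,6]=4
  first=0(e) contributes 6

6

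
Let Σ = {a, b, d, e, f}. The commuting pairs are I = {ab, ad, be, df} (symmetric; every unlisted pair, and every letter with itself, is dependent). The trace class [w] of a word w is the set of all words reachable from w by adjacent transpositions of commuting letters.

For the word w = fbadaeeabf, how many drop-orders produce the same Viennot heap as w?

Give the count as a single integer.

drop 0:f onto floor
drop 1:b onto {0:f}
drop 2:a onto {0:f}
drop 3:d onto {1:b}
drop 4:a onto {2:a}
drop 5:e onto {3:d, 4:a}
drop 6:e onto {5:e}
drop 7:a onto {6:e}
drop 8:b onto {3:d}
drop 9:f onto {7:a, 8:b}
ground layer = {0:f}
drop-orders for the pieces not yet dropped (sum over which currently-grounded one goes next):
  1 to go: {9} 1
  2 to go: {7,9} 1  {8,9} 1
  3 to go: {6,7,9} 1  {7,8,9} 2
  4 to go: {5,6,7,9} 1  {6,7,8,9} 3
  5 to go: {4,5,6,7,9} 1  {5,6,7,8,9} 4
  6 to go: {2,4,5,6,7,9} 1  {3,5,6,7,8,9} 4  {4,5,6,7,8,9} 5
  7 to go: {1,3,5,6,7,8,9} 4  {2,4,5,6,7,8,9} 6  {3,4,5,6,7,8,9} 9
  8 to go: {1,3,4,5,6,7,8,9} 13  {2,3,4,5,6,7,8,9} 15
  if 0:f drops first: 28 orders

28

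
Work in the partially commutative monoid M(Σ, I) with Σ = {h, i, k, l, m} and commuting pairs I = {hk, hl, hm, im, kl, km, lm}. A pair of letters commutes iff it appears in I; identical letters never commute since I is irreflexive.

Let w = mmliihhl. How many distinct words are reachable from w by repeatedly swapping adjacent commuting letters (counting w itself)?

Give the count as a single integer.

drop 0:m onto floor
drop 1:m onto {0:m}
drop 2:l onto floor
drop 3:i onto {2:l}
drop 4:i onto {3:i}
drop 5:h onto {4:i}
drop 6:h onto {5:h}
drop 7:l onto {4:i}
ground layer = {0:m, 2:l}
drop-orders for the pieces not yet dropped (sum over which currently-grounded one goes next):
  1 to go: {1} 1  {6} 1  {7} 1
  2 to go: {0,1} 1  {1,6} 2  {1,7} 2  {5,6} 1  {6,7} 2
  3 to go: {0,1,6} 3  {0,1,7} 3  {1,5,6} 3  {1,6,7} 6  {5,6,7} 3
  4 to go: {0,1,5,6} 6  {0,1,6,7} 12  {1,5,6,7} 12  {4,5,6,7} 3
  5 to go: {0,1,5,6,7} 30  {1,4,5,6,7} 15  {3,4,5,6,7} 3
  6 to go: {0,1,4,5,6,7} 45  {1,3,4,5,6,7} 18  {2,3,4,5,6,7} 3
  if 0:m drops first: 21 orders
  if 2:l drops first: 63 orders
heap linearizations: 84

84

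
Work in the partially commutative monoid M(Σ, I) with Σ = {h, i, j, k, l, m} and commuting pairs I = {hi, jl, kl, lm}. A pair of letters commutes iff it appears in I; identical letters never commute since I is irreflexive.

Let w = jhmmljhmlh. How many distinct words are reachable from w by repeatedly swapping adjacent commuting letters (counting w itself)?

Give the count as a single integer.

8

0(j) covers ∅
1(h) covers 0:j
2(m) covers 1:h
3(m) covers 2:m
4(l) covers 1:h
5(j) covers 3:m
6(h) covers 4:l, 5:j
7(m) covers 6:h
8(l) covers 6:h
9(h) covers 7:m, 8:l
floor of heap: 0:j
completions by unplaced set U, small U first (add the entries for U minus each lowest piece of U):
  |U|=1: {9}:1
  |U|=2: {7,9}:1  {8,9}:1
  |U|=3: {7,8,9}:2
  |U|=4: {6,7,8,9}:2
  |U|=5: {4,6,7,8,9}:2  {5,6,7,8,9}:2
  |U|=6: {3,5,6,7,8,9}:2  {4,5,6,7,8,9}:4
  |U|=7: {2,3,5,6,7,8,9}:2  {3,4,5,6,7,8,9}:6
  |U|=8: {2,3,4,5,6,7,8,9}:8
  start at 0(j): 8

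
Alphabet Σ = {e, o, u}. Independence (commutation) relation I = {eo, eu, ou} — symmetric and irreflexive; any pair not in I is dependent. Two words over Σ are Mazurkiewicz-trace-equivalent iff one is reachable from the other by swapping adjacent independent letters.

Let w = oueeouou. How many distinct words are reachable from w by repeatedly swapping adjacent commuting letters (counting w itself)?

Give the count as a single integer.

#0=o has no predecessor
#1=u has no predecessor
#2=e has no predecessor
#3=e depends on [2:e]
#4=o depends on [0:o]
#5=u depends on [1:u]
#6=o depends on [4:o]
#7=u depends on [5:u]
sources: [0:o, 1:u, 2:e]
N(rest) = Σ N(rest − s) over sources s of rest; N(one piece) = 1:
  size 1 → [3]=1  [6]=1  [7]=1
  size 2 → [2,3]=1  [3,6]=2  [3,7]=2  [4,6]=1  [5,7]=1  [6,7]=2
  size 3 → [0,4,6]=1  [1,5,7]=1  [2,3,6]=3  [2,3,7]=3  [3,4,6]=3  [3,5,7]=3  [3,6,7]=6  [4,6,7]=3  [5,6,7]=3
  size 4 → [0,3,4,6]=4  [0,4,6,7]=4  [1,3,5,7]=4  [1,5,6,7]=4  [2,3,4,6]=6  [2,3,5,7]=6  [2,3,6,7]=12  [3,4,6,7]=12  [3,5,6,7]=12  [4,5,6,7]=6
  size 5 → [0,2,3,4,6]=10  [0,3,4,6,7]=20  [0,4,5,6,7]=10  [1,2,3,5,7]=10  [1,3,5,6,7]=20  [1,4,5,6,7]=10  [2,3,4,6,7]=30  [2,3,5,6,7]=30  [3,4,5,6,7]=30
  size 6 → [0,1,4,5,6,7]=20  [0,2,3,4,6,7]=60  [0,3,4,5,6,7]=60  [1,2,3,5,6,7]=60  [1,3,4,5,6,7]=60  [2,3,4,5,6,7]=90
  first=0(o) contributes 210
  first=1(u) contributes 210
  first=2(e) contributes 140
|[w]| = 560

560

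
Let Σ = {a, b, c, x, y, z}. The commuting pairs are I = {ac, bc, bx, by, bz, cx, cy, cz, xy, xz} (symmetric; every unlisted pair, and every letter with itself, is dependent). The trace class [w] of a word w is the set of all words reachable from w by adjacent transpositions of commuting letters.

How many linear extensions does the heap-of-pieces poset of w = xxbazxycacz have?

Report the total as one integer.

495

#0=x has no predecessor
#1=x depends on [0:x]
#2=b has no predecessor
#3=a depends on [1:x, 2:b]
#4=z depends on [3:a]
#5=x depends on [3:a]
#6=y depends on [4:z]
#7=c has no predecessor
#8=a depends on [5:x, 6:y]
#9=c depends on [7:c]
#10=z depends on [8:a]
sources: [0:x, 2:b, 7:c]
N(rest) = Σ N(rest − s) over sources s of rest; N(one piece) = 1:
  size 1 → [9]=1  [10]=1
  size 2 → [7,9]=1  [8,10]=1  [9,10]=2
  size 3 → [5,8,10]=1  [6,8,10]=1  [7,9,10]=3  [8,9,10]=3
  size 4 → [4,6,8,10]=1  [5,6,8,10]=2  [5,8,9,10]=4  [6,8,9,10]=4  [7,8,9,10]=6
  size 5 → [4,5,6,8,10]=3  [4,6,8,9,10]=5  [5,6,8,9,10]=10  [5,7,8,9,10]=10  [6,7,8,9,10]=10
  size 6 → [3,4,5,6,8,10]=3  [4,5,6,8,9,10]=18  [4,6,7,8,9,10]=15  [5,6,7,8,9,10]=30
  size 7 → [1,3,4,5,6,8,10]=3  [2,3,4,5,6,8,10]=3  [3,4,5,6,8,9,10]=21  [4,5,6,7,8,9,10]=63
  size 8 → [0,1,3,4,5,6,8,10]=3  [1,2,3,4,5,6,8,10]=6  [1,3,4,5,6,8,9,10]=24  [2,3,4,5,6,8,9,10]=24  [3,4,5,6,7,8,9,10]=84
  size 9 → [0,1,2,3,4,5,6,8,10]=9  [0,1,3,4,5,6,8,9,10]=27  [1,2,3,4,5,6,8,9,10]=54  [1,3,4,5,6,7,8,9,10]=108  [2,3,4,5,6,7,8,9,10]=108
  first=0(x) contributes 270
  first=2(b) contributes 135
  first=7(c) contributes 90
|[w]| = 495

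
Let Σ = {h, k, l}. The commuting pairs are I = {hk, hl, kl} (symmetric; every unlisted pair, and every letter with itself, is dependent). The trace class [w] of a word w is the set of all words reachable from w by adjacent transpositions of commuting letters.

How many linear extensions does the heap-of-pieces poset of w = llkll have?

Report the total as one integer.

#0=l has no predecessor
#1=l depends on [0:l]
#2=k has no predecessor
#3=l depends on [1:l]
#4=l depends on [3:l]
sources: [0:l, 2:k]
N(rest) = Σ N(rest − s) over sources s of rest; N(one piece) = 1:
  size 1 → [2]=1  [4]=1
  size 2 → [2,4]=2  [3,4]=1
  size 3 → [1,3,4]=1  [2,3,4]=3
  first=0(l) contributes 4
  first=2(k) contributes 1
|[w]| = 5

5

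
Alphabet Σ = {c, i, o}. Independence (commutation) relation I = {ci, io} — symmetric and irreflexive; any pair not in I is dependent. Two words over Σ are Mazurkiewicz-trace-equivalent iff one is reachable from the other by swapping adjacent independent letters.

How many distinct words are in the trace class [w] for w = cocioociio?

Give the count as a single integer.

#0=c has no predecessor
#1=o depends on [0:c]
#2=c depends on [1:o]
#3=i has no predecessor
#4=o depends on [2:c]
#5=o depends on [4:o]
#6=c depends on [5:o]
#7=i depends on [3:i]
#8=i depends on [7:i]
#9=o depends on [6:c]
sources: [0:c, 3:i]
N(rest) = Σ N(rest − s) over sources s of rest; N(one piece) = 1:
  size 1 → [8]=1  [9]=1
  size 2 → [6,9]=1  [7,8]=1  [8,9]=2
  size 3 → [3,7,8]=1  [5,6,9]=1  [6,8,9]=3  [7,8,9]=3
  size 4 → [3,7,8,9]=4  [4,5,6,9]=1  [5,6,8,9]=4  [6,7,8,9]=6
  size 5 → [2,4,5,6,9]=1  [3,6,7,8,9]=10  [4,5,6,8,9]=5  [5,6,7,8,9]=10
  size 6 → [1,2,4,5,6,9]=1  [2,4,5,6,8,9]=6  [3,5,6,7,8,9]=20  [4,5,6,7,8,9]=15
  size 7 → [0,1,2,4,5,6,9]=1  [1,2,4,5,6,8,9]=7  [2,4,5,6,7,8,9]=21  [3,4,5,6,7,8,9]=35
  size 8 → [0,1,2,4,5,6,8,9]=8  [1,2,4,5,6,7,8,9]=28  [2,3,4,5,6,7,8,9]=56
  first=0(c) contributes 84
  first=3(i) contributes 36
|[w]| = 120

120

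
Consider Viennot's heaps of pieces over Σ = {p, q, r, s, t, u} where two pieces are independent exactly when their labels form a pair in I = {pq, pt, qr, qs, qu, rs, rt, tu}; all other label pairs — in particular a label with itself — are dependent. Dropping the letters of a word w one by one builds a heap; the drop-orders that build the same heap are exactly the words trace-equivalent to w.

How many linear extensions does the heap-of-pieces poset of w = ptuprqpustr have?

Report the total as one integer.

121

#0=p has no predecessor
#1=t has no predecessor
#2=u depends on [0:p]
#3=p depends on [2:u]
#4=r depends on [3:p]
#5=q depends on [1:t]
#6=p depends on [4:r]
#7=u depends on [6:p]
#8=s depends on [1:t, 7:u]
#9=t depends on [5:q, 8:s]
#10=r depends on [7:u]
sources: [0:p, 1:t]
N(rest) = Σ N(rest − s) over sources s of rest; N(one piece) = 1:
  size 1 → [9]=1  [10]=1
  size 2 → [5,9]=1  [8,9]=1  [9,10]=2
  size 3 → [5,8,9]=2  [5,9,10]=3  [8,9,10]=3
  size 4 → [1,5,8,9]=2  [5,8,9,10]=8  [7,8,9,10]=3
  size 5 → [1,5,8,9,10]=10  [5,7,8,9,10]=11  [6,7,8,9,10]=3
  size 6 → [1,5,7,8,9,10]=21  [4,6,7,8,9,10]=3  [5,6,7,8,9,10]=14
  size 7 → [1,5,6,7,8,9,10]=35  [3,4,6,7,8,9,10]=3  [4,5,6,7,8,9,10]=17
  size 8 → [1,4,5,6,7,8,9,10]=52  [2,3,4,6,7,8,9,10]=3  [3,4,5,6,7,8,9,10]=20
  size 9 → [0,2,3,4,6,7,8,9,10]=3  [1,3,4,5,6,7,8,9,10]=72  [2,3,4,5,6,7,8,9,10]=23
  first=0(p) contributes 95
  first=1(t) contributes 26
|[w]| = 121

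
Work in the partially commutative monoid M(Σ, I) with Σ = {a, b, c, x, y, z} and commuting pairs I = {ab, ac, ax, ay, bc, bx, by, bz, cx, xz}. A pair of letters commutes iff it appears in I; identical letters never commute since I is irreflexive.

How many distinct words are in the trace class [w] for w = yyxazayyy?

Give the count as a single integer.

0(y) covers ∅
1(y) covers 0:y
2(x) covers 1:y
3(a) covers ∅
4(z) covers 1:y, 3:a
5(a) covers 4:z
6(y) covers 2:x, 4:z
7(y) covers 6:y
8(y) covers 7:y
floor of heap: 0:y, 3:a
completions by unplaced set U, small U first (add the entries for U minus each lowest piece of U):
  |U|=1: {5}:1  {8}:1
  |U|=2: {5,8}:2  {7,8}:1
  |U|=3: {5,7,8}:3  {6,7,8}:1
  |U|=4: {2,6,7,8}:1  {5,6,7,8}:4
  |U|=5: {2,5,6,7,8}:5  {4,5,6,7,8}:4
  |U|=6: {2,4,5,6,7,8}:9  {3,4,5,6,7,8}:4
  |U|=7: {1,2,4,5,6,7,8}:9  {2,3,4,5,6,7,8}:13
  start at 0(y): 22
  start at 3(a): 9
sum over floor = 31

31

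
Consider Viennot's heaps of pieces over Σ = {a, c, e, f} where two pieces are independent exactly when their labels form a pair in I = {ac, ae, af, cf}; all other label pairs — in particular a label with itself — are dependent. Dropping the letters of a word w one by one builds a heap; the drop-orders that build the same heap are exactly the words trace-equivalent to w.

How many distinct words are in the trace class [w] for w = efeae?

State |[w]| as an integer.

drop 0:e onto floor
drop 1:f onto {0:e}
drop 2:e onto {1:f}
drop 3:a onto floor
drop 4:e onto {2:e}
ground layer = {0:e, 3:a}
drop-orders for the pieces not yet dropped (sum over which currently-grounded one goes next):
  1 to go: {3} 1  {4} 1
  2 to go: {2,4} 1  {3,4} 2
  3 to go: {1,2,4} 1  {2,3,4} 3
  if 0:e drops first: 4 orders
  if 3:a drops first: 1 orders
heap linearizations: 5

5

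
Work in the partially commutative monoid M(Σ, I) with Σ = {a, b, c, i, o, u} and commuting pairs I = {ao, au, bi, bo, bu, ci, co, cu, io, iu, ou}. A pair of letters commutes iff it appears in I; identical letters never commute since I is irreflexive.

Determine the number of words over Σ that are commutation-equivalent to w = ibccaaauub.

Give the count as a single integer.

0(i) covers ∅
1(b) covers ∅
2(c) covers 1:b
3(c) covers 2:c
4(a) covers 0:i, 3:c
5(a) covers 4:a
6(a) covers 5:a
7(u) covers ∅
8(u) covers 7:u
9(b) covers 6:a
floor of heap: 0:i, 1:b, 7:u
completions by unplaced set U, small U first (add the entries for U minus each lowest piece of U):
  |U|=1: {8}:1  {9}:1
  |U|=2: {6,9}:1  {7,8}:1  {8,9}:2
  |U|=3: {5,6,9}:1  {6,8,9}:3  {7,8,9}:3
  |U|=4: {4,5,6,9}:1  {5,6,8,9}:4  {6,7,8,9}:6
  |U|=5: {0,4,5,6,9}:1  {3,4,5,6,9}:1  {4,5,6,8,9}:5  {5,6,7,8,9}:10
  |U|=6: {0,3,4,5,6,9}:2  {0,4,5,6,8,9}:6  {2,3,4,5,6,9}:1  {3,4,5,6,8,9}:6  {4,5,6,7,8,9}:15
  |U|=7: {0,2,3,4,5,6,9}:3  {0,3,4,5,6,8,9}:14  {0,4,5,6,7,8,9}:21  {1,2,3,4,5,6,9}:1  {2,3,4,5,6,8,9}:7  {3,4,5,6,7,8,9}:21
  |U|=8: {0,1,2,3,4,5,6,9}:4  {0,2,3,4,5,6,8,9}:24  {0,3,4,5,6,7,8,9}:56  {1,2,3,4,5,6,8,9}:8  {2,3,4,5,6,7,8,9}:28
  start at 0(i): 36
  start at 1(b): 108
  start at 7(u): 36
sum over floor = 180

180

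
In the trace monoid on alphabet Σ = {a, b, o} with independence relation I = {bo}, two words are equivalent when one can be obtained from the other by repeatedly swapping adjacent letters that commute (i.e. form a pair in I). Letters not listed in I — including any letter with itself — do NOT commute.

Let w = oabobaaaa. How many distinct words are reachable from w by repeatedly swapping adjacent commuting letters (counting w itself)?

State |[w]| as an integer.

3

drop 0:o onto floor
drop 1:a onto {0:o}
drop 2:b onto {1:a}
drop 3:o onto {1:a}
drop 4:b onto {2:b}
drop 5:a onto {3:o, 4:b}
drop 6:a onto {5:a}
drop 7:a onto {6:a}
drop 8:a onto {7:a}
ground layer = {0:o}
drop-orders for the pieces not yet dropped (sum over which currently-grounded one goes next):
  1 to go: {8} 1
  2 to go: {7,8} 1
  3 to go: {6,7,8} 1
  4 to go: {5,6,7,8} 1
  5 to go: {3,5,6,7,8} 1  {4,5,6,7,8} 1
  6 to go: {2,4,5,6,7,8} 1  {3,4,5,6,7,8} 2
  7 to go: {2,3,4,5,6,7,8} 3
  if 0:o drops first: 3 orders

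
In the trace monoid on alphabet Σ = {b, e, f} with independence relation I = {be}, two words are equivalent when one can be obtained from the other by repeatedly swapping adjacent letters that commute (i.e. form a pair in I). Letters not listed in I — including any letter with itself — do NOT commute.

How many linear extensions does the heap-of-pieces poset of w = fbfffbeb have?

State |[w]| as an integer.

#0=f has no predecessor
#1=b depends on [0:f]
#2=f depends on [1:b]
#3=f depends on [2:f]
#4=f depends on [3:f]
#5=b depends on [4:f]
#6=e depends on [4:f]
#7=b depends on [5:b]
sources: [0:f]
N(rest) = Σ N(rest − s) over sources s of rest; N(one piece) = 1:
  size 1 → [6]=1  [7]=1
  size 2 → [5,7]=1  [6,7]=2
  size 3 → [5,6,7]=3
  size 4 → [4,5,6,7]=3
  size 5 → [3,4,5,6,7]=3
  size 6 → [2,3,4,5,6,7]=3
  first=0(f) contributes 3

3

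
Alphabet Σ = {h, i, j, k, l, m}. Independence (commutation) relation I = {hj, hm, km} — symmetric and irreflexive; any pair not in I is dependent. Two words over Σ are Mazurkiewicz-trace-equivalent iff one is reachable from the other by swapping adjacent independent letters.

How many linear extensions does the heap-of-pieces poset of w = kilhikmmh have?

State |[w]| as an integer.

6

#0=k has no predecessor
#1=i depends on [0:k]
#2=l depends on [1:i]
#3=h depends on [2:l]
#4=i depends on [3:h]
#5=k depends on [4:i]
#6=m depends on [4:i]
#7=m depends on [6:m]
#8=h depends on [5:k]
sources: [0:k]
N(rest) = Σ N(rest − s) over sources s of rest; N(one piece) = 1:
  size 1 → [7]=1  [8]=1
  size 2 → [5,8]=1  [6,7]=1  [7,8]=2
  size 3 → [5,7,8]=3  [6,7,8]=3
  size 4 → [5,6,7,8]=6
  size 5 → [4,5,6,7,8]=6
  size 6 → [3,4,5,6,7,8]=6
  size 7 → [2,3,4,5,6,7,8]=6
  first=0(k) contributes 6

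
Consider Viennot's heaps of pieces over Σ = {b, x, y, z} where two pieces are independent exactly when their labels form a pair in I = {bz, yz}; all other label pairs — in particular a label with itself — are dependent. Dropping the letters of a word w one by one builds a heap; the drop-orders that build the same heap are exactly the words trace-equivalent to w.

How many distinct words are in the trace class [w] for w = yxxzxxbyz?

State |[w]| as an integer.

3

#0=y has no predecessor
#1=x depends on [0:y]
#2=x depends on [1:x]
#3=z depends on [2:x]
#4=x depends on [3:z]
#5=x depends on [4:x]
#6=b depends on [5:x]
#7=y depends on [6:b]
#8=z depends on [5:x]
sources: [0:y]
N(rest) = Σ N(rest − s) over sources s of rest; N(one piece) = 1:
  size 1 → [7]=1  [8]=1
  size 2 → [6,7]=1  [7,8]=2
  size 3 → [6,7,8]=3
  size 4 → [5,6,7,8]=3
  size 5 → [4,5,6,7,8]=3
  size 6 → [3,4,5,6,7,8]=3
  size 7 → [2,3,4,5,6,7,8]=3
  first=0(y) contributes 3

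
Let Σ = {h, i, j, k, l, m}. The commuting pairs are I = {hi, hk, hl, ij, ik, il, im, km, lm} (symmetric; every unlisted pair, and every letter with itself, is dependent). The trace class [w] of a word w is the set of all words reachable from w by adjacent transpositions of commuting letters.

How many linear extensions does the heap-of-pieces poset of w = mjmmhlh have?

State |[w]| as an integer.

5

drop 0:m onto floor
drop 1:j onto {0:m}
drop 2:m onto {1:j}
drop 3:m onto {2:m}
drop 4:h onto {3:m}
drop 5:l onto {1:j}
drop 6:h onto {4:h}
ground layer = {0:m}
drop-orders for the pieces not yet dropped (sum over which currently-grounded one goes next):
  1 to go: {5} 1  {6} 1
  2 to go: {4,6} 1  {5,6} 2
  3 to go: {3,4,6} 1  {4,5,6} 3
  4 to go: {2,3,4,6} 1  {3,4,5,6} 4
  5 to go: {2,3,4,5,6} 5
  if 0:m drops first: 5 orders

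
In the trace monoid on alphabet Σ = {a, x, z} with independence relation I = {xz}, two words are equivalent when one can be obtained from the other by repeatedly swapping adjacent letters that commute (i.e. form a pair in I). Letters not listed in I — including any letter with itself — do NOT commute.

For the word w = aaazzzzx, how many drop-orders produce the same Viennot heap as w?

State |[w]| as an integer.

#0=a has no predecessor
#1=a depends on [0:a]
#2=a depends on [1:a]
#3=z depends on [2:a]
#4=z depends on [3:z]
#5=z depends on [4:z]
#6=z depends on [5:z]
#7=x depends on [2:a]
sources: [0:a]
N(rest) = Σ N(rest − s) over sources s of rest; N(one piece) = 1:
  size 1 → [6]=1  [7]=1
  size 2 → [5,6]=1  [6,7]=2
  size 3 → [4,5,6]=1  [5,6,7]=3
  size 4 → [3,4,5,6]=1  [4,5,6,7]=4
  size 5 → [3,4,5,6,7]=5
  size 6 → [2,3,4,5,6,7]=5
  first=0(a) contributes 5

5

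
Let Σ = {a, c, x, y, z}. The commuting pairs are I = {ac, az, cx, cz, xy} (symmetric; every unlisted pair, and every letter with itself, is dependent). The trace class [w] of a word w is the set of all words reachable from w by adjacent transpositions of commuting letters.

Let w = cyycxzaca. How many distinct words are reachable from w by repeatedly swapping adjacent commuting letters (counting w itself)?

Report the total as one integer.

135

0(c) covers ∅
1(y) covers 0:c
2(y) covers 1:y
3(c) covers 2:y
4(x) covers ∅
5(z) covers 2:y, 4:x
6(a) covers 2:y, 4:x
7(c) covers 3:c
8(a) covers 6:a
floor of heap: 0:c, 4:x
completions by unplaced set U, small U first (add the entries for U minus each lowest piece of U):
  |U|=1: {5}:1  {7}:1  {8}:1
  |U|=2: {3,7}:1  {5,7}:2  {5,8}:2  {6,8}:1  {7,8}:2
  |U|=3: {3,5,7}:3  {3,7,8}:3  {5,6,8}:3  {5,7,8}:6  {6,7,8}:3
  |U|=4: {3,5,7,8}:12  {3,6,7,8}:6  {4,5,6,8}:3  {5,6,7,8}:12
  |U|=5: {3,5,6,7,8}:30  {4,5,6,7,8}:15
  |U|=6: {2,3,5,6,7,8}:30  {3,4,5,6,7,8}:45
  |U|=7: {1,2,3,5,6,7,8}:30  {2,3,4,5,6,7,8}:75
  start at 0(c): 105
  start at 4(x): 30
sum over floor = 135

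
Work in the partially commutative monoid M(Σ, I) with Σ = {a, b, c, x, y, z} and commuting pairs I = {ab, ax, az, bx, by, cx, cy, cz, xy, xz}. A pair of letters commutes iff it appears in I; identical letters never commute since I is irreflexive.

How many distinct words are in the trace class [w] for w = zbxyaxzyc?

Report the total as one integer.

piece 0:z — minimal
piece 1:b rests on {0:z}
piece 2:x — minimal
piece 3:y rests on {0:z}
piece 4:a rests on {3:y}
piece 5:x rests on {2:x}
piece 6:z rests on {1:b, 3:y}
piece 7:y rests on {4:a, 6:z}
piece 8:c rests on {1:b, 4:a}
minimal pieces: {0:z, 2:x}
ways to finish when only these pieces remain (= sum over removing one remaining piece with nothing left below it):
  1 left: {5}→1  {7}→1  {8}→1
  2 left: {2,5}→1  {5,7}→2  {5,8}→2  {6,7}→1  {7,8}→2
  3 left: {2,5,7}→3  {2,5,8}→3  {4,7,8}→2  {5,6,7}→3  {5,7,8}→6  {6,7,8}→3
  4 left: {1,6,7,8}→3  {2,5,6,7}→6  {2,5,7,8}→12  {4,5,7,8}→8  {4,6,7,8}→5  {5,6,7,8}→12
  5 left: {1,4,6,7,8}→8  {1,5,6,7,8}→15  {2,4,5,7,8}→20  {2,5,6,7,8}→30  {3,4,6,7,8}→5  {4,5,6,7,8}→25
  6 left: {1,2,5,6,7,8}→45  {1,3,4,6,7,8}→13  {1,4,5,6,7,8}→48  {2,4,5,6,7,8}→75  {3,4,5,6,7,8}→30
  7 left: {0,1,3,4,6,7,8}→13  {1,2,4,5,6,7,8}→168  {1,3,4,5,6,7,8}→91  {2,3,4,5,6,7,8}→105
  placing 0:z first → 364 extensions
  placing 2:x first → 104 extensions
total linear extensions = 468

468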